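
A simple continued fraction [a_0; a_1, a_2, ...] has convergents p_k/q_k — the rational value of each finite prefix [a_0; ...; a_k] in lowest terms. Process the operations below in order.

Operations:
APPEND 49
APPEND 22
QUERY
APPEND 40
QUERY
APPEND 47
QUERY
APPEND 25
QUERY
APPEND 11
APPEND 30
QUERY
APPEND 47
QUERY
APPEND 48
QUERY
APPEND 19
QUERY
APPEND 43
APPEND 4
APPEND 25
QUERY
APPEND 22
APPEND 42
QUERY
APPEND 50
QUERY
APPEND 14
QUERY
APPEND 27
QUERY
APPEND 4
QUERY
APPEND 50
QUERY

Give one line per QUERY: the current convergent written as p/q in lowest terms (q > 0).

APPEND 49: p_0 = 49·1 + 0 = 49, q_0 = 49·0 + 1 = 1 → 49/1
APPEND 22: p_1 = 22·49 + 1 = 1079, q_1 = 22·1 + 0 = 22 → 1079/22
APPEND 40: p_2 = 40·1079 + 49 = 43209, q_2 = 40·22 + 1 = 881 → 43209/881
APPEND 47: p_3 = 47·43209 + 1079 = 2031902, q_3 = 47·881 + 22 = 41429 → 2031902/41429
APPEND 25: p_4 = 25·2031902 + 43209 = 50840759, q_4 = 25·41429 + 881 = 1036606 → 50840759/1036606
APPEND 11: p_5 = 11·50840759 + 2031902 = 561280251, q_5 = 11·1036606 + 41429 = 11444095 → 561280251/11444095
APPEND 30: p_6 = 30·561280251 + 50840759 = 16889248289, q_6 = 30·11444095 + 1036606 = 344359456 → 16889248289/344359456
APPEND 47: p_7 = 47·16889248289 + 561280251 = 794355949834, q_7 = 47·344359456 + 11444095 = 16196338527 → 794355949834/16196338527
APPEND 48: p_8 = 48·794355949834 + 16889248289 = 38145974840321, q_8 = 48·16196338527 + 344359456 = 777768608752 → 38145974840321/777768608752
APPEND 19: p_9 = 19·38145974840321 + 794355949834 = 725567877915933, q_9 = 19·777768608752 + 16196338527 = 14793799904815 → 725567877915933/14793799904815
APPEND 43: p_10 = 43·725567877915933 + 38145974840321 = 31237564725225440, q_10 = 43·14793799904815 + 777768608752 = 636911164515797 → 31237564725225440/636911164515797
APPEND 4: p_11 = 4·31237564725225440 + 725567877915933 = 125675826778817693, q_11 = 4·636911164515797 + 14793799904815 = 2562438457968003 → 125675826778817693/2562438457968003
APPEND 25: p_12 = 25·125675826778817693 + 31237564725225440 = 3173133234195667765, q_12 = 25·2562438457968003 + 636911164515797 = 64697872613715872 → 3173133234195667765/64697872613715872
APPEND 22: p_13 = 22·3173133234195667765 + 125675826778817693 = 69934606979083508523, q_13 = 22·64697872613715872 + 2562438457968003 = 1425915635959717187 → 69934606979083508523/1425915635959717187
APPEND 42: p_14 = 42·69934606979083508523 + 3173133234195667765 = 2940426626355703025731, q_14 = 42·1425915635959717187 + 64697872613715872 = 59953154582921837726 → 2940426626355703025731/59953154582921837726
APPEND 50: p_15 = 50·2940426626355703025731 + 69934606979083508523 = 147091265924764234795073, q_15 = 50·59953154582921837726 + 1425915635959717187 = 2999083644782051603487 → 147091265924764234795073/2999083644782051603487
APPEND 14: p_16 = 14·147091265924764234795073 + 2940426626355703025731 = 2062218149573054990156753, q_16 = 14·2999083644782051603487 + 59953154582921837726 = 42047124181531644286544 → 2062218149573054990156753/42047124181531644286544
APPEND 27: p_17 = 27·2062218149573054990156753 + 147091265924764234795073 = 55826981304397248969027404, q_17 = 27·42047124181531644286544 + 2999083644782051603487 = 1138271436546136447340175 → 55826981304397248969027404/1138271436546136447340175
APPEND 4: p_18 = 4·55826981304397248969027404 + 2062218149573054990156753 = 225370143367162050866266369, q_18 = 4·1138271436546136447340175 + 42047124181531644286544 = 4595132870366077433647244 → 225370143367162050866266369/4595132870366077433647244
APPEND 50: p_19 = 50·225370143367162050866266369 + 55826981304397248969027404 = 11324334149662499792282345854, q_19 = 50·4595132870366077433647244 + 1138271436546136447340175 = 230894914954850008129702375 → 11324334149662499792282345854/230894914954850008129702375

1079/22
43209/881
2031902/41429
50840759/1036606
16889248289/344359456
794355949834/16196338527
38145974840321/777768608752
725567877915933/14793799904815
3173133234195667765/64697872613715872
2940426626355703025731/59953154582921837726
147091265924764234795073/2999083644782051603487
2062218149573054990156753/42047124181531644286544
55826981304397248969027404/1138271436546136447340175
225370143367162050866266369/4595132870366077433647244
11324334149662499792282345854/230894914954850008129702375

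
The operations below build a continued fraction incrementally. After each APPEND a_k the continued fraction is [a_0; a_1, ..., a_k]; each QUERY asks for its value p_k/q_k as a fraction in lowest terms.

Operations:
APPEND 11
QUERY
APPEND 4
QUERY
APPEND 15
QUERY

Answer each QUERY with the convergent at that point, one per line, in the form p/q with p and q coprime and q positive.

11/1
45/4
686/61

APPEND 11: p_0 = 11·1 + 0 = 11, q_0 = 11·0 + 1 = 1 → 11/1
APPEND 4: p_1 = 4·11 + 1 = 45, q_1 = 4·1 + 0 = 4 → 45/4
APPEND 15: p_2 = 15·45 + 11 = 686, q_2 = 15·4 + 1 = 61 → 686/61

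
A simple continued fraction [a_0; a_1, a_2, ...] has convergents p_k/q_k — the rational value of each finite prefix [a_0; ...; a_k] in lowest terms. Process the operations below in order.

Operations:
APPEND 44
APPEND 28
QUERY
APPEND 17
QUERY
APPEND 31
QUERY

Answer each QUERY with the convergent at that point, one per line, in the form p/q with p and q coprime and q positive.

1233/28
21005/477
652388/14815

APPEND 44: p_0 = 44·1 + 0 = 44, q_0 = 44·0 + 1 = 1 → 44/1
APPEND 28: p_1 = 28·44 + 1 = 1233, q_1 = 28·1 + 0 = 28 → 1233/28
APPEND 17: p_2 = 17·1233 + 44 = 21005, q_2 = 17·28 + 1 = 477 → 21005/477
APPEND 31: p_3 = 31·21005 + 1233 = 652388, q_3 = 31·477 + 28 = 14815 → 652388/14815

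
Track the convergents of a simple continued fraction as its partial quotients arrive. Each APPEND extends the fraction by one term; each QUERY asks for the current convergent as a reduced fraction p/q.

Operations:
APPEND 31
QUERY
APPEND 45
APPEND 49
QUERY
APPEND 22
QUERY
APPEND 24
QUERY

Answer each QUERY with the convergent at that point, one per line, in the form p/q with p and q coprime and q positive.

APPEND 31: p_0 = 31·1 + 0 = 31, q_0 = 31·0 + 1 = 1 → 31/1
APPEND 45: p_1 = 45·31 + 1 = 1396, q_1 = 45·1 + 0 = 45 → 1396/45
APPEND 49: p_2 = 49·1396 + 31 = 68435, q_2 = 49·45 + 1 = 2206 → 68435/2206
APPEND 22: p_3 = 22·68435 + 1396 = 1506966, q_3 = 22·2206 + 45 = 48577 → 1506966/48577
APPEND 24: p_4 = 24·1506966 + 68435 = 36235619, q_4 = 24·48577 + 2206 = 1168054 → 36235619/1168054

31/1
68435/2206
1506966/48577
36235619/1168054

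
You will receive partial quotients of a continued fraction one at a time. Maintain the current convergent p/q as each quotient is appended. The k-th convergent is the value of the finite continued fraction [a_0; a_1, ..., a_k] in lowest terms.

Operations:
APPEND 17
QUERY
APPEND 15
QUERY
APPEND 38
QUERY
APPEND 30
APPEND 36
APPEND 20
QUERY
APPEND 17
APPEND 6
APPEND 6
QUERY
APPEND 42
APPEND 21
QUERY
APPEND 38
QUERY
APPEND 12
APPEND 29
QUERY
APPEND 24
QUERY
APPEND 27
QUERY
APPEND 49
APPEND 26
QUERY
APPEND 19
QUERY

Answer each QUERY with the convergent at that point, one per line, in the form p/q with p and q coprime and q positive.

APPEND 17: p_0 = 17·1 + 0 = 17, q_0 = 17·0 + 1 = 1 → 17/1
APPEND 15: p_1 = 15·17 + 1 = 256, q_1 = 15·1 + 0 = 15 → 256/15
APPEND 38: p_2 = 38·256 + 17 = 9745, q_2 = 38·15 + 1 = 571 → 9745/571
APPEND 30: p_3 = 30·9745 + 256 = 292606, q_3 = 30·571 + 15 = 17145 → 292606/17145
APPEND 36: p_4 = 36·292606 + 9745 = 10543561, q_4 = 36·17145 + 571 = 617791 → 10543561/617791
APPEND 20: p_5 = 20·10543561 + 292606 = 211163826, q_5 = 20·617791 + 17145 = 12372965 → 211163826/12372965
APPEND 17: p_6 = 17·211163826 + 10543561 = 3600328603, q_6 = 17·12372965 + 617791 = 210958196 → 3600328603/210958196
APPEND 6: p_7 = 6·3600328603 + 211163826 = 21813135444, q_7 = 6·210958196 + 12372965 = 1278122141 → 21813135444/1278122141
APPEND 6: p_8 = 6·21813135444 + 3600328603 = 134479141267, q_8 = 6·1278122141 + 210958196 = 7879691042 → 134479141267/7879691042
APPEND 42: p_9 = 42·134479141267 + 21813135444 = 5669937068658, q_9 = 42·7879691042 + 1278122141 = 332225145905 → 5669937068658/332225145905
APPEND 21: p_10 = 21·5669937068658 + 134479141267 = 119203157583085, q_10 = 21·332225145905 + 7879691042 = 6984607755047 → 119203157583085/6984607755047
APPEND 38: p_11 = 38·119203157583085 + 5669937068658 = 4535389925225888, q_11 = 38·6984607755047 + 332225145905 = 265747319837691 → 4535389925225888/265747319837691
APPEND 12: p_12 = 12·4535389925225888 + 119203157583085 = 54543882260293741, q_12 = 12·265747319837691 + 6984607755047 = 3195952445807339 → 54543882260293741/3195952445807339
APPEND 29: p_13 = 29·54543882260293741 + 4535389925225888 = 1586307975473744377, q_13 = 29·3195952445807339 + 265747319837691 = 92948368248250522 → 1586307975473744377/92948368248250522
APPEND 24: p_14 = 24·1586307975473744377 + 54543882260293741 = 38125935293630158789, q_14 = 24·92948368248250522 + 3195952445807339 = 2233956790403819867 → 38125935293630158789/2233956790403819867
APPEND 27: p_15 = 27·38125935293630158789 + 1586307975473744377 = 1030986560903488031680, q_15 = 27·2233956790403819867 + 92948368248250522 = 60409781709151386931 → 1030986560903488031680/60409781709151386931
APPEND 49: p_16 = 49·1030986560903488031680 + 38125935293630158789 = 50556467419564543711109, q_16 = 49·60409781709151386931 + 2233956790403819867 = 2962313260538821779486 → 50556467419564543711109/2962313260538821779486
APPEND 26: p_17 = 26·50556467419564543711109 + 1030986560903488031680 = 1315499139469581624520514, q_17 = 26·2962313260538821779486 + 60409781709151386931 = 77080554555718517653567 → 1315499139469581624520514/77080554555718517653567
APPEND 19: p_18 = 19·1315499139469581624520514 + 50556467419564543711109 = 25045040117341615409600875, q_18 = 19·77080554555718517653567 + 2962313260538821779486 = 1467492849819190657197259 → 25045040117341615409600875/1467492849819190657197259

17/1
256/15
9745/571
211163826/12372965
134479141267/7879691042
119203157583085/6984607755047
4535389925225888/265747319837691
1586307975473744377/92948368248250522
38125935293630158789/2233956790403819867
1030986560903488031680/60409781709151386931
1315499139469581624520514/77080554555718517653567
25045040117341615409600875/1467492849819190657197259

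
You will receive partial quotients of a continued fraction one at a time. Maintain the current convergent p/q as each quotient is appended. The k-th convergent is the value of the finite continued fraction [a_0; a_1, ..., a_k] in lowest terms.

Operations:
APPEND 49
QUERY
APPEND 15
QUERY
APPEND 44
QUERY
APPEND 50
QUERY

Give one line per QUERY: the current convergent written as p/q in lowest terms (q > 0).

APPEND 49: p_0 = 49·1 + 0 = 49, q_0 = 49·0 + 1 = 1 → 49/1
APPEND 15: p_1 = 15·49 + 1 = 736, q_1 = 15·1 + 0 = 15 → 736/15
APPEND 44: p_2 = 44·736 + 49 = 32433, q_2 = 44·15 + 1 = 661 → 32433/661
APPEND 50: p_3 = 50·32433 + 736 = 1622386, q_3 = 50·661 + 15 = 33065 → 1622386/33065

49/1
736/15
32433/661
1622386/33065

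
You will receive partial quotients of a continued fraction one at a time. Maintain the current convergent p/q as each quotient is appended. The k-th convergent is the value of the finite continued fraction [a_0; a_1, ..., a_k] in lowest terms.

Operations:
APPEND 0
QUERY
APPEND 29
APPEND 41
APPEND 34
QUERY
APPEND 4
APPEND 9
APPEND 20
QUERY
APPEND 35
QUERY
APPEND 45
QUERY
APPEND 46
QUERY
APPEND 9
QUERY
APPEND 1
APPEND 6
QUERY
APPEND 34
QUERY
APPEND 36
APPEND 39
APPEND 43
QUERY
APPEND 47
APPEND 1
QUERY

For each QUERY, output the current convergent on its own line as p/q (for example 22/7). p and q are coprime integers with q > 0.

APPEND 0: p_0 = 0·1 + 0 = 0, q_0 = 0·0 + 1 = 1 → 0/1
APPEND 29: p_1 = 29·0 + 1 = 1, q_1 = 29·1 + 0 = 29 → 1/29
APPEND 41: p_2 = 41·1 + 0 = 41, q_2 = 41·29 + 1 = 1190 → 41/1190
APPEND 34: p_3 = 34·41 + 1 = 1395, q_3 = 34·1190 + 29 = 40489 → 1395/40489
APPEND 4: p_4 = 4·1395 + 41 = 5621, q_4 = 4·40489 + 1190 = 163146 → 5621/163146
APPEND 9: p_5 = 9·5621 + 1395 = 51984, q_5 = 9·163146 + 40489 = 1508803 → 51984/1508803
APPEND 20: p_6 = 20·51984 + 5621 = 1045301, q_6 = 20·1508803 + 163146 = 30339206 → 1045301/30339206
APPEND 35: p_7 = 35·1045301 + 51984 = 36637519, q_7 = 35·30339206 + 1508803 = 1063381013 → 36637519/1063381013
APPEND 45: p_8 = 45·36637519 + 1045301 = 1649733656, q_8 = 45·1063381013 + 30339206 = 47882484791 → 1649733656/47882484791
APPEND 46: p_9 = 46·1649733656 + 36637519 = 75924385695, q_9 = 46·47882484791 + 1063381013 = 2203657681399 → 75924385695/2203657681399
APPEND 9: p_10 = 9·75924385695 + 1649733656 = 684969204911, q_10 = 9·2203657681399 + 47882484791 = 19880801617382 → 684969204911/19880801617382
APPEND 1: p_11 = 1·684969204911 + 75924385695 = 760893590606, q_11 = 1·19880801617382 + 2203657681399 = 22084459298781 → 760893590606/22084459298781
APPEND 6: p_12 = 6·760893590606 + 684969204911 = 5250330748547, q_12 = 6·22084459298781 + 19880801617382 = 152387557410068 → 5250330748547/152387557410068
APPEND 34: p_13 = 34·5250330748547 + 760893590606 = 179272139041204, q_13 = 34·152387557410068 + 22084459298781 = 5203261411241093 → 179272139041204/5203261411241093
APPEND 36: p_14 = 36·179272139041204 + 5250330748547 = 6459047336231891, q_14 = 36·5203261411241093 + 152387557410068 = 187469798362089416 → 6459047336231891/187469798362089416
APPEND 39: p_15 = 39·6459047336231891 + 179272139041204 = 252082118252084953, q_15 = 39·187469798362089416 + 5203261411241093 = 7316525397532728317 → 252082118252084953/7316525397532728317
APPEND 43: p_16 = 43·252082118252084953 + 6459047336231891 = 10845990132175884870, q_16 = 43·7316525397532728317 + 187469798362089416 = 314798061892269407047 → 10845990132175884870/314798061892269407047
APPEND 47: p_17 = 47·10845990132175884870 + 252082118252084953 = 510013618330518673843, q_17 = 47·314798061892269407047 + 7316525397532728317 = 14802825434334194859526 → 510013618330518673843/14802825434334194859526
APPEND 1: p_18 = 1·510013618330518673843 + 10845990132175884870 = 520859608462694558713, q_18 = 1·14802825434334194859526 + 314798061892269407047 = 15117623496226464266573 → 520859608462694558713/15117623496226464266573

0/1
1395/40489
1045301/30339206
36637519/1063381013
1649733656/47882484791
75924385695/2203657681399
684969204911/19880801617382
5250330748547/152387557410068
179272139041204/5203261411241093
10845990132175884870/314798061892269407047
520859608462694558713/15117623496226464266573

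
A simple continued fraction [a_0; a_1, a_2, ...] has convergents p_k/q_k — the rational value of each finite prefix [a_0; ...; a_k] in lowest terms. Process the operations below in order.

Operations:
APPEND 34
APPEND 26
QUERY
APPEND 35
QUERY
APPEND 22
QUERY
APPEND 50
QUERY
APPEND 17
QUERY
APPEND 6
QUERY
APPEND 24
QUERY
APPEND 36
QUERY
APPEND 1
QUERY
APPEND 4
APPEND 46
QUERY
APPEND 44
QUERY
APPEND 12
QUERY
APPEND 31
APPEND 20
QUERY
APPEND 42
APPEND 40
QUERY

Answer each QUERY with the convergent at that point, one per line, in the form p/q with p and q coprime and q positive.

885/26
31009/911
683083/20068
34185159/1004311
581830786/17093355
3525169875/103564441
85185907786/2502639939
3070217850171/90198602245
3155403757957/92701242184
724979716329911/21298865507310
31914799351398083/937611085892621
383702571933106907/11272631896218762
238917593157487350907/7019056629269703622
402097541878907345362667/11813049761797118758302

APPEND 34: p_0 = 34·1 + 0 = 34, q_0 = 34·0 + 1 = 1 → 34/1
APPEND 26: p_1 = 26·34 + 1 = 885, q_1 = 26·1 + 0 = 26 → 885/26
APPEND 35: p_2 = 35·885 + 34 = 31009, q_2 = 35·26 + 1 = 911 → 31009/911
APPEND 22: p_3 = 22·31009 + 885 = 683083, q_3 = 22·911 + 26 = 20068 → 683083/20068
APPEND 50: p_4 = 50·683083 + 31009 = 34185159, q_4 = 50·20068 + 911 = 1004311 → 34185159/1004311
APPEND 17: p_5 = 17·34185159 + 683083 = 581830786, q_5 = 17·1004311 + 20068 = 17093355 → 581830786/17093355
APPEND 6: p_6 = 6·581830786 + 34185159 = 3525169875, q_6 = 6·17093355 + 1004311 = 103564441 → 3525169875/103564441
APPEND 24: p_7 = 24·3525169875 + 581830786 = 85185907786, q_7 = 24·103564441 + 17093355 = 2502639939 → 85185907786/2502639939
APPEND 36: p_8 = 36·85185907786 + 3525169875 = 3070217850171, q_8 = 36·2502639939 + 103564441 = 90198602245 → 3070217850171/90198602245
APPEND 1: p_9 = 1·3070217850171 + 85185907786 = 3155403757957, q_9 = 1·90198602245 + 2502639939 = 92701242184 → 3155403757957/92701242184
APPEND 4: p_10 = 4·3155403757957 + 3070217850171 = 15691832881999, q_10 = 4·92701242184 + 90198602245 = 461003570981 → 15691832881999/461003570981
APPEND 46: p_11 = 46·15691832881999 + 3155403757957 = 724979716329911, q_11 = 46·461003570981 + 92701242184 = 21298865507310 → 724979716329911/21298865507310
APPEND 44: p_12 = 44·724979716329911 + 15691832881999 = 31914799351398083, q_12 = 44·21298865507310 + 461003570981 = 937611085892621 → 31914799351398083/937611085892621
APPEND 12: p_13 = 12·31914799351398083 + 724979716329911 = 383702571933106907, q_13 = 12·937611085892621 + 21298865507310 = 11272631896218762 → 383702571933106907/11272631896218762
APPEND 31: p_14 = 31·383702571933106907 + 31914799351398083 = 11926694529277712200, q_14 = 31·11272631896218762 + 937611085892621 = 350389199868674243 → 11926694529277712200/350389199868674243
APPEND 20: p_15 = 20·11926694529277712200 + 383702571933106907 = 238917593157487350907, q_15 = 20·350389199868674243 + 11272631896218762 = 7019056629269703622 → 238917593157487350907/7019056629269703622
APPEND 42: p_16 = 42·238917593157487350907 + 11926694529277712200 = 10046465607143746450294, q_16 = 42·7019056629269703622 + 350389199868674243 = 295150767629196226367 → 10046465607143746450294/295150767629196226367
APPEND 40: p_17 = 40·10046465607143746450294 + 238917593157487350907 = 402097541878907345362667, q_17 = 40·295150767629196226367 + 7019056629269703622 = 11813049761797118758302 → 402097541878907345362667/11813049761797118758302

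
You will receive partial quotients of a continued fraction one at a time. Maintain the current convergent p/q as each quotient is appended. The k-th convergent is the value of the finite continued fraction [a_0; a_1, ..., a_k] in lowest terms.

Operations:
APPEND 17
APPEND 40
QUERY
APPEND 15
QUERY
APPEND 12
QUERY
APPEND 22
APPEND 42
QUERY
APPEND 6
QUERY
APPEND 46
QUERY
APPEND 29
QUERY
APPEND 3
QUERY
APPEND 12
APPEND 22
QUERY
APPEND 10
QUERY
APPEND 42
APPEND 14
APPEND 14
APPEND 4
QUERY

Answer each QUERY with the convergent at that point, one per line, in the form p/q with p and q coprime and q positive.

APPEND 17: p_0 = 17·1 + 0 = 17, q_0 = 17·0 + 1 = 1 → 17/1
APPEND 40: p_1 = 40·17 + 1 = 681, q_1 = 40·1 + 0 = 40 → 681/40
APPEND 15: p_2 = 15·681 + 17 = 10232, q_2 = 15·40 + 1 = 601 → 10232/601
APPEND 12: p_3 = 12·10232 + 681 = 123465, q_3 = 12·601 + 40 = 7252 → 123465/7252
APPEND 22: p_4 = 22·123465 + 10232 = 2726462, q_4 = 22·7252 + 601 = 160145 → 2726462/160145
APPEND 42: p_5 = 42·2726462 + 123465 = 114634869, q_5 = 42·160145 + 7252 = 6733342 → 114634869/6733342
APPEND 6: p_6 = 6·114634869 + 2726462 = 690535676, q_6 = 6·6733342 + 160145 = 40560197 → 690535676/40560197
APPEND 46: p_7 = 46·690535676 + 114634869 = 31879275965, q_7 = 46·40560197 + 6733342 = 1872502404 → 31879275965/1872502404
APPEND 29: p_8 = 29·31879275965 + 690535676 = 925189538661, q_8 = 29·1872502404 + 40560197 = 54343129913 → 925189538661/54343129913
APPEND 3: p_9 = 3·925189538661 + 31879275965 = 2807447891948, q_9 = 3·54343129913 + 1872502404 = 164901892143 → 2807447891948/164901892143
APPEND 12: p_10 = 12·2807447891948 + 925189538661 = 34614564242037, q_10 = 12·164901892143 + 54343129913 = 2033165835629 → 34614564242037/2033165835629
APPEND 22: p_11 = 22·34614564242037 + 2807447891948 = 764327861216762, q_11 = 22·2033165835629 + 164901892143 = 44894550275981 → 764327861216762/44894550275981
APPEND 10: p_12 = 10·764327861216762 + 34614564242037 = 7677893176409657, q_12 = 10·44894550275981 + 2033165835629 = 450978668595439 → 7677893176409657/450978668595439
APPEND 42: p_13 = 42·7677893176409657 + 764327861216762 = 323235841270422356, q_13 = 42·450978668595439 + 44894550275981 = 18985998631284419 → 323235841270422356/18985998631284419
APPEND 14: p_14 = 14·323235841270422356 + 7677893176409657 = 4532979670962322641, q_14 = 14·18985998631284419 + 450978668595439 = 266254959506577305 → 4532979670962322641/266254959506577305
APPEND 14: p_15 = 14·4532979670962322641 + 323235841270422356 = 63784951234742939330, q_15 = 14·266254959506577305 + 18985998631284419 = 3746555431723366689 → 63784951234742939330/3746555431723366689
APPEND 4: p_16 = 4·63784951234742939330 + 4532979670962322641 = 259672784609934079961, q_16 = 4·3746555431723366689 + 266254959506577305 = 15252476686400044061 → 259672784609934079961/15252476686400044061

681/40
10232/601
123465/7252
114634869/6733342
690535676/40560197
31879275965/1872502404
925189538661/54343129913
2807447891948/164901892143
764327861216762/44894550275981
7677893176409657/450978668595439
259672784609934079961/15252476686400044061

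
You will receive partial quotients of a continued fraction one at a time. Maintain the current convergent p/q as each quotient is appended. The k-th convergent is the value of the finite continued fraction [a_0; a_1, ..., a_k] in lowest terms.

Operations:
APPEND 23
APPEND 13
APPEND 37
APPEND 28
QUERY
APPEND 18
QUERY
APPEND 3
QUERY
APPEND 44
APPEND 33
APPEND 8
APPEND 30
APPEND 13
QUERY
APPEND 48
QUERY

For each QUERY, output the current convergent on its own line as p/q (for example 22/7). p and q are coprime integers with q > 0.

311744/13509
5622515/243644
17179289/744441
79284634664913/3435691239293
3811745748281546/165176790296529

APPEND 23: p_0 = 23·1 + 0 = 23, q_0 = 23·0 + 1 = 1 → 23/1
APPEND 13: p_1 = 13·23 + 1 = 300, q_1 = 13·1 + 0 = 13 → 300/13
APPEND 37: p_2 = 37·300 + 23 = 11123, q_2 = 37·13 + 1 = 482 → 11123/482
APPEND 28: p_3 = 28·11123 + 300 = 311744, q_3 = 28·482 + 13 = 13509 → 311744/13509
APPEND 18: p_4 = 18·311744 + 11123 = 5622515, q_4 = 18·13509 + 482 = 243644 → 5622515/243644
APPEND 3: p_5 = 3·5622515 + 311744 = 17179289, q_5 = 3·243644 + 13509 = 744441 → 17179289/744441
APPEND 44: p_6 = 44·17179289 + 5622515 = 761511231, q_6 = 44·744441 + 243644 = 32999048 → 761511231/32999048
APPEND 33: p_7 = 33·761511231 + 17179289 = 25147049912, q_7 = 33·32999048 + 744441 = 1089713025 → 25147049912/1089713025
APPEND 8: p_8 = 8·25147049912 + 761511231 = 201937910527, q_8 = 8·1089713025 + 32999048 = 8750703248 → 201937910527/8750703248
APPEND 30: p_9 = 30·201937910527 + 25147049912 = 6083284365722, q_9 = 30·8750703248 + 1089713025 = 263610810465 → 6083284365722/263610810465
APPEND 13: p_10 = 13·6083284365722 + 201937910527 = 79284634664913, q_10 = 13·263610810465 + 8750703248 = 3435691239293 → 79284634664913/3435691239293
APPEND 48: p_11 = 48·79284634664913 + 6083284365722 = 3811745748281546, q_11 = 48·3435691239293 + 263610810465 = 165176790296529 → 3811745748281546/165176790296529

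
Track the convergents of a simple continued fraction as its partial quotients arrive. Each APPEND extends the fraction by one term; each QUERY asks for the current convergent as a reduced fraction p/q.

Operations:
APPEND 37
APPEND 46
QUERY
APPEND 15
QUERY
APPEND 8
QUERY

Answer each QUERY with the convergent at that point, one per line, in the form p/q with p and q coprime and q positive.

1703/46
25582/691
206359/5574

APPEND 37: p_0 = 37·1 + 0 = 37, q_0 = 37·0 + 1 = 1 → 37/1
APPEND 46: p_1 = 46·37 + 1 = 1703, q_1 = 46·1 + 0 = 46 → 1703/46
APPEND 15: p_2 = 15·1703 + 37 = 25582, q_2 = 15·46 + 1 = 691 → 25582/691
APPEND 8: p_3 = 8·25582 + 1703 = 206359, q_3 = 8·691 + 46 = 5574 → 206359/5574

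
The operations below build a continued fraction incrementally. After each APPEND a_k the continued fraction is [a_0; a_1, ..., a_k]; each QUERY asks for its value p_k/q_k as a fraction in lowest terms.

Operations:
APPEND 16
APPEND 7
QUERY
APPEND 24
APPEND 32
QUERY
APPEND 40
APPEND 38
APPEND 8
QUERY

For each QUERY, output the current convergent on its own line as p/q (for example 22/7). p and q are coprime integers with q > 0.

APPEND 16: p_0 = 16·1 + 0 = 16, q_0 = 16·0 + 1 = 1 → 16/1
APPEND 7: p_1 = 7·16 + 1 = 113, q_1 = 7·1 + 0 = 7 → 113/7
APPEND 24: p_2 = 24·113 + 16 = 2728, q_2 = 24·7 + 1 = 169 → 2728/169
APPEND 32: p_3 = 32·2728 + 113 = 87409, q_3 = 32·169 + 7 = 5415 → 87409/5415
APPEND 40: p_4 = 40·87409 + 2728 = 3499088, q_4 = 40·5415 + 169 = 216769 → 3499088/216769
APPEND 38: p_5 = 38·3499088 + 87409 = 133052753, q_5 = 38·216769 + 5415 = 8242637 → 133052753/8242637
APPEND 8: p_6 = 8·133052753 + 3499088 = 1067921112, q_6 = 8·8242637 + 216769 = 66157865 → 1067921112/66157865

113/7
87409/5415
1067921112/66157865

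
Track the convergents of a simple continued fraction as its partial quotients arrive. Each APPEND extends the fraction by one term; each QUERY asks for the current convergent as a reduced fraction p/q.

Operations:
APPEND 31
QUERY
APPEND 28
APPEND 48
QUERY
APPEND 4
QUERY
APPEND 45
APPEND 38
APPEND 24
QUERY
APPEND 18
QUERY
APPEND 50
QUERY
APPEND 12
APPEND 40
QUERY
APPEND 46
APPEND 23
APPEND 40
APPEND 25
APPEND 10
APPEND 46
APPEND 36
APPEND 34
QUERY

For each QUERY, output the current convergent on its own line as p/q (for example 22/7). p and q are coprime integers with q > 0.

APPEND 31: p_0 = 31·1 + 0 = 31, q_0 = 31·0 + 1 = 1 → 31/1
APPEND 28: p_1 = 28·31 + 1 = 869, q_1 = 28·1 + 0 = 28 → 869/28
APPEND 48: p_2 = 48·869 + 31 = 41743, q_2 = 48·28 + 1 = 1345 → 41743/1345
APPEND 4: p_3 = 4·41743 + 869 = 167841, q_3 = 4·1345 + 28 = 5408 → 167841/5408
APPEND 45: p_4 = 45·167841 + 41743 = 7594588, q_4 = 45·5408 + 1345 = 244705 → 7594588/244705
APPEND 38: p_5 = 38·7594588 + 167841 = 288762185, q_5 = 38·244705 + 5408 = 9304198 → 288762185/9304198
APPEND 24: p_6 = 24·288762185 + 7594588 = 6937887028, q_6 = 24·9304198 + 244705 = 223545457 → 6937887028/223545457
APPEND 18: p_7 = 18·6937887028 + 288762185 = 125170728689, q_7 = 18·223545457 + 9304198 = 4033122424 → 125170728689/4033122424
APPEND 50: p_8 = 50·125170728689 + 6937887028 = 6265474321478, q_8 = 50·4033122424 + 223545457 = 201879666657 → 6265474321478/201879666657
APPEND 12: p_9 = 12·6265474321478 + 125170728689 = 75310862586425, q_9 = 12·201879666657 + 4033122424 = 2426589122308 → 75310862586425/2426589122308
APPEND 40: p_10 = 40·75310862586425 + 6265474321478 = 3018699977778478, q_10 = 40·2426589122308 + 201879666657 = 97265444558977 → 3018699977778478/97265444558977
APPEND 46: p_11 = 46·3018699977778478 + 75310862586425 = 138935509840396413, q_11 = 46·97265444558977 + 2426589122308 = 4476637038835250 → 138935509840396413/4476637038835250
APPEND 23: p_12 = 23·138935509840396413 + 3018699977778478 = 3198535426306895977, q_12 = 23·4476637038835250 + 97265444558977 = 103059917337769727 → 3198535426306895977/103059917337769727
APPEND 40: p_13 = 40·3198535426306895977 + 138935509840396413 = 128080352562116235493, q_13 = 40·103059917337769727 + 4476637038835250 = 4126873330549624330 → 128080352562116235493/4126873330549624330
APPEND 25: p_14 = 25·128080352562116235493 + 3198535426306895977 = 3205207349479212783302, q_14 = 25·4126873330549624330 + 103059917337769727 = 103274893181078377977 → 3205207349479212783302/103274893181078377977
APPEND 10: p_15 = 10·3205207349479212783302 + 128080352562116235493 = 32180153847354244068513, q_15 = 10·103274893181078377977 + 4126873330549624330 = 1036875805141333404100 → 32180153847354244068513/1036875805141333404100
APPEND 46: p_16 = 46·32180153847354244068513 + 3205207349479212783302 = 1483492284327774439934900, q_16 = 46·1036875805141333404100 + 103274893181078377977 = 47799561929682414966577 → 1483492284327774439934900/47799561929682414966577
APPEND 36: p_17 = 36·1483492284327774439934900 + 32180153847354244068513 = 53437902389647234081724913, q_17 = 36·47799561929682414966577 + 1036875805141333404100 = 1721821105273708272200872 → 53437902389647234081724913/1721821105273708272200872
APPEND 34: p_18 = 34·53437902389647234081724913 + 1483492284327774439934900 = 1818372173532333733218581942, q_18 = 34·1721821105273708272200872 + 47799561929682414966577 = 58589717141235763669796225 → 1818372173532333733218581942/58589717141235763669796225

31/1
41743/1345
167841/5408
6937887028/223545457
125170728689/4033122424
6265474321478/201879666657
3018699977778478/97265444558977
1818372173532333733218581942/58589717141235763669796225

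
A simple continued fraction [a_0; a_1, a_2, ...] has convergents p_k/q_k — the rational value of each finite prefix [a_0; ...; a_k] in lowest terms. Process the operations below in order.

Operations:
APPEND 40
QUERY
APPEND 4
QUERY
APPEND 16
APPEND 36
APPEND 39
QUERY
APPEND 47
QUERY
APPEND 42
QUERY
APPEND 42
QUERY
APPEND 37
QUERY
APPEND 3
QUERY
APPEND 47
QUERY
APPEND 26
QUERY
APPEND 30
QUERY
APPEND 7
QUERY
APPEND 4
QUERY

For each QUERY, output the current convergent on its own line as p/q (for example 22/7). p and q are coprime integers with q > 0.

40/1
161/4
3681759/91481
173137010/4301951
7275436179/180773423
305741456528/7596785717
11319709327715/281261844952
34264869439673/851382320573
1621768572992346/40296230911883
42200247767240669/1048553386029531
1267629201590212416/31496897811797813
8915604658898727581/221526838068614222
36930047837185122740/917604250086254701

APPEND 40: p_0 = 40·1 + 0 = 40, q_0 = 40·0 + 1 = 1 → 40/1
APPEND 4: p_1 = 4·40 + 1 = 161, q_1 = 4·1 + 0 = 4 → 161/4
APPEND 16: p_2 = 16·161 + 40 = 2616, q_2 = 16·4 + 1 = 65 → 2616/65
APPEND 36: p_3 = 36·2616 + 161 = 94337, q_3 = 36·65 + 4 = 2344 → 94337/2344
APPEND 39: p_4 = 39·94337 + 2616 = 3681759, q_4 = 39·2344 + 65 = 91481 → 3681759/91481
APPEND 47: p_5 = 47·3681759 + 94337 = 173137010, q_5 = 47·91481 + 2344 = 4301951 → 173137010/4301951
APPEND 42: p_6 = 42·173137010 + 3681759 = 7275436179, q_6 = 42·4301951 + 91481 = 180773423 → 7275436179/180773423
APPEND 42: p_7 = 42·7275436179 + 173137010 = 305741456528, q_7 = 42·180773423 + 4301951 = 7596785717 → 305741456528/7596785717
APPEND 37: p_8 = 37·305741456528 + 7275436179 = 11319709327715, q_8 = 37·7596785717 + 180773423 = 281261844952 → 11319709327715/281261844952
APPEND 3: p_9 = 3·11319709327715 + 305741456528 = 34264869439673, q_9 = 3·281261844952 + 7596785717 = 851382320573 → 34264869439673/851382320573
APPEND 47: p_10 = 47·34264869439673 + 11319709327715 = 1621768572992346, q_10 = 47·851382320573 + 281261844952 = 40296230911883 → 1621768572992346/40296230911883
APPEND 26: p_11 = 26·1621768572992346 + 34264869439673 = 42200247767240669, q_11 = 26·40296230911883 + 851382320573 = 1048553386029531 → 42200247767240669/1048553386029531
APPEND 30: p_12 = 30·42200247767240669 + 1621768572992346 = 1267629201590212416, q_12 = 30·1048553386029531 + 40296230911883 = 31496897811797813 → 1267629201590212416/31496897811797813
APPEND 7: p_13 = 7·1267629201590212416 + 42200247767240669 = 8915604658898727581, q_13 = 7·31496897811797813 + 1048553386029531 = 221526838068614222 → 8915604658898727581/221526838068614222
APPEND 4: p_14 = 4·8915604658898727581 + 1267629201590212416 = 36930047837185122740, q_14 = 4·221526838068614222 + 31496897811797813 = 917604250086254701 → 36930047837185122740/917604250086254701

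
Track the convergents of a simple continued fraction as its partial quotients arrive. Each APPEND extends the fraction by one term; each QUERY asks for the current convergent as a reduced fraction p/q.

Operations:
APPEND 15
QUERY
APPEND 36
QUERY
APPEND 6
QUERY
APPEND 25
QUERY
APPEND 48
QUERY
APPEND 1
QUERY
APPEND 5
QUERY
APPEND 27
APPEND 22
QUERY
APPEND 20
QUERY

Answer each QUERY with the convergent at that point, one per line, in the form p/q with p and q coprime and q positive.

15/1
541/36
3261/217
82066/5461
3942429/262345
4024495/267806
24064904/1601375
14407156770/958709857
288796912303/19217702071

APPEND 15: p_0 = 15·1 + 0 = 15, q_0 = 15·0 + 1 = 1 → 15/1
APPEND 36: p_1 = 36·15 + 1 = 541, q_1 = 36·1 + 0 = 36 → 541/36
APPEND 6: p_2 = 6·541 + 15 = 3261, q_2 = 6·36 + 1 = 217 → 3261/217
APPEND 25: p_3 = 25·3261 + 541 = 82066, q_3 = 25·217 + 36 = 5461 → 82066/5461
APPEND 48: p_4 = 48·82066 + 3261 = 3942429, q_4 = 48·5461 + 217 = 262345 → 3942429/262345
APPEND 1: p_5 = 1·3942429 + 82066 = 4024495, q_5 = 1·262345 + 5461 = 267806 → 4024495/267806
APPEND 5: p_6 = 5·4024495 + 3942429 = 24064904, q_6 = 5·267806 + 262345 = 1601375 → 24064904/1601375
APPEND 27: p_7 = 27·24064904 + 4024495 = 653776903, q_7 = 27·1601375 + 267806 = 43504931 → 653776903/43504931
APPEND 22: p_8 = 22·653776903 + 24064904 = 14407156770, q_8 = 22·43504931 + 1601375 = 958709857 → 14407156770/958709857
APPEND 20: p_9 = 20·14407156770 + 653776903 = 288796912303, q_9 = 20·958709857 + 43504931 = 19217702071 → 288796912303/19217702071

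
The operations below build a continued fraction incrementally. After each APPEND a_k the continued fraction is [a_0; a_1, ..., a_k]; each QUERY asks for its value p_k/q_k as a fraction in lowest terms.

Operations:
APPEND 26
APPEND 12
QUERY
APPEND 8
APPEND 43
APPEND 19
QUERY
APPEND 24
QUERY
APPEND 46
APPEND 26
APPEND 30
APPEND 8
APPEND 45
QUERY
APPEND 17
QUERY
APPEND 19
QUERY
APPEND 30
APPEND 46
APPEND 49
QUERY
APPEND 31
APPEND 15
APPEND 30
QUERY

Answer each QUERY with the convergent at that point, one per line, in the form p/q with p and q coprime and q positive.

APPEND 26: p_0 = 26·1 + 0 = 26, q_0 = 26·0 + 1 = 1 → 26/1
APPEND 12: p_1 = 12·26 + 1 = 313, q_1 = 12·1 + 0 = 12 → 313/12
APPEND 8: p_2 = 8·313 + 26 = 2530, q_2 = 8·12 + 1 = 97 → 2530/97
APPEND 43: p_3 = 43·2530 + 313 = 109103, q_3 = 43·97 + 12 = 4183 → 109103/4183
APPEND 19: p_4 = 19·109103 + 2530 = 2075487, q_4 = 19·4183 + 97 = 79574 → 2075487/79574
APPEND 24: p_5 = 24·2075487 + 109103 = 49920791, q_5 = 24·79574 + 4183 = 1913959 → 49920791/1913959
APPEND 46: p_6 = 46·49920791 + 2075487 = 2298431873, q_6 = 46·1913959 + 79574 = 88121688 → 2298431873/88121688
APPEND 26: p_7 = 26·2298431873 + 49920791 = 59809149489, q_7 = 26·88121688 + 1913959 = 2293077847 → 59809149489/2293077847
APPEND 30: p_8 = 30·59809149489 + 2298431873 = 1796572916543, q_8 = 30·2293077847 + 88121688 = 68880457098 → 1796572916543/68880457098
APPEND 8: p_9 = 8·1796572916543 + 59809149489 = 14432392481833, q_9 = 8·68880457098 + 2293077847 = 553336734631 → 14432392481833/553336734631
APPEND 45: p_10 = 45·14432392481833 + 1796572916543 = 651254234599028, q_10 = 45·553336734631 + 68880457098 = 24969033515493 → 651254234599028/24969033515493
APPEND 17: p_11 = 17·651254234599028 + 14432392481833 = 11085754380665309, q_11 = 17·24969033515493 + 553336734631 = 425026906498012 → 11085754380665309/425026906498012
APPEND 19: p_12 = 19·11085754380665309 + 651254234599028 = 211280587467239899, q_12 = 19·425026906498012 + 24969033515493 = 8100480256977721 → 211280587467239899/8100480256977721
APPEND 30: p_13 = 30·211280587467239899 + 11085754380665309 = 6349503378397862279, q_13 = 30·8100480256977721 + 425026906498012 = 243439434615829642 → 6349503378397862279/243439434615829642
APPEND 46: p_14 = 46·6349503378397862279 + 211280587467239899 = 292288435993768904733, q_14 = 46·243439434615829642 + 8100480256977721 = 11206314472585141253 → 292288435993768904733/11206314472585141253
APPEND 49: p_15 = 49·292288435993768904733 + 6349503378397862279 = 14328482867073074194196, q_15 = 49·11206314472585141253 + 243439434615829642 = 549352848591287751039 → 14328482867073074194196/549352848591287751039
APPEND 31: p_16 = 31·14328482867073074194196 + 292288435993768904733 = 444475257315259068924809, q_16 = 31·549352848591287751039 + 11206314472585141253 = 17041144620802505423462 → 444475257315259068924809/17041144620802505423462
APPEND 15: p_17 = 15·444475257315259068924809 + 14328482867073074194196 = 6681457342595959108066331, q_17 = 15·17041144620802505423462 + 549352848591287751039 = 256166522160628869102969 → 6681457342595959108066331/256166522160628869102969
APPEND 30: p_18 = 30·6681457342595959108066331 + 444475257315259068924809 = 200888195535194032310914739, q_18 = 30·256166522160628869102969 + 17041144620802505423462 = 7702036809439668578512532 → 200888195535194032310914739/7702036809439668578512532

313/12
2075487/79574
49920791/1913959
651254234599028/24969033515493
11085754380665309/425026906498012
211280587467239899/8100480256977721
14328482867073074194196/549352848591287751039
200888195535194032310914739/7702036809439668578512532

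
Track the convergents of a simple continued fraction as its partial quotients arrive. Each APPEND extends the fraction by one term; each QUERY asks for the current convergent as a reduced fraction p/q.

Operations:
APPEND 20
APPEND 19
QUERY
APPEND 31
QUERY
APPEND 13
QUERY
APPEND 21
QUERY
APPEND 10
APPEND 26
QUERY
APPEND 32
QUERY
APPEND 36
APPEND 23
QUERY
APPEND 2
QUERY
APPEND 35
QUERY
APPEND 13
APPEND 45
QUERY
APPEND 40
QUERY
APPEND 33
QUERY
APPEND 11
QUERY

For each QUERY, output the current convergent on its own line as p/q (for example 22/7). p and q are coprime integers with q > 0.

APPEND 20: p_0 = 20·1 + 0 = 20, q_0 = 20·0 + 1 = 1 → 20/1
APPEND 19: p_1 = 19·20 + 1 = 381, q_1 = 19·1 + 0 = 19 → 381/19
APPEND 31: p_2 = 31·381 + 20 = 11831, q_2 = 31·19 + 1 = 590 → 11831/590
APPEND 13: p_3 = 13·11831 + 381 = 154184, q_3 = 13·590 + 19 = 7689 → 154184/7689
APPEND 21: p_4 = 21·154184 + 11831 = 3249695, q_4 = 21·7689 + 590 = 162059 → 3249695/162059
APPEND 10: p_5 = 10·3249695 + 154184 = 32651134, q_5 = 10·162059 + 7689 = 1628279 → 32651134/1628279
APPEND 26: p_6 = 26·32651134 + 3249695 = 852179179, q_6 = 26·1628279 + 162059 = 42497313 → 852179179/42497313
APPEND 32: p_7 = 32·852179179 + 32651134 = 27302384862, q_7 = 32·42497313 + 1628279 = 1361542295 → 27302384862/1361542295
APPEND 36: p_8 = 36·27302384862 + 852179179 = 983738034211, q_8 = 36·1361542295 + 42497313 = 49058019933 → 983738034211/49058019933
APPEND 23: p_9 = 23·983738034211 + 27302384862 = 22653277171715, q_9 = 23·49058019933 + 1361542295 = 1129696000754 → 22653277171715/1129696000754
APPEND 2: p_10 = 2·22653277171715 + 983738034211 = 46290292377641, q_10 = 2·1129696000754 + 49058019933 = 2308450021441 → 46290292377641/2308450021441
APPEND 35: p_11 = 35·46290292377641 + 22653277171715 = 1642813510389150, q_11 = 35·2308450021441 + 1129696000754 = 81925446751189 → 1642813510389150/81925446751189
APPEND 13: p_12 = 13·1642813510389150 + 46290292377641 = 21402865927436591, q_12 = 13·81925446751189 + 2308450021441 = 1067339257786898 → 21402865927436591/1067339257786898
APPEND 45: p_13 = 45·21402865927436591 + 1642813510389150 = 964771780245035745, q_13 = 45·1067339257786898 + 81925446751189 = 48112192047161599 → 964771780245035745/48112192047161599
APPEND 40: p_14 = 40·964771780245035745 + 21402865927436591 = 38612274075728866391, q_14 = 40·48112192047161599 + 1067339257786898 = 1925555021144250858 → 38612274075728866391/1925555021144250858
APPEND 33: p_15 = 33·38612274075728866391 + 964771780245035745 = 1275169816279297626648, q_15 = 33·1925555021144250858 + 48112192047161599 = 63591427889807439913 → 1275169816279297626648/63591427889807439913
APPEND 11: p_16 = 11·1275169816279297626648 + 38612274075728866391 = 14065480253148002759519, q_16 = 11·63591427889807439913 + 1925555021144250858 = 701431261809026089901 → 14065480253148002759519/701431261809026089901

381/19
11831/590
154184/7689
3249695/162059
852179179/42497313
27302384862/1361542295
22653277171715/1129696000754
46290292377641/2308450021441
1642813510389150/81925446751189
964771780245035745/48112192047161599
38612274075728866391/1925555021144250858
1275169816279297626648/63591427889807439913
14065480253148002759519/701431261809026089901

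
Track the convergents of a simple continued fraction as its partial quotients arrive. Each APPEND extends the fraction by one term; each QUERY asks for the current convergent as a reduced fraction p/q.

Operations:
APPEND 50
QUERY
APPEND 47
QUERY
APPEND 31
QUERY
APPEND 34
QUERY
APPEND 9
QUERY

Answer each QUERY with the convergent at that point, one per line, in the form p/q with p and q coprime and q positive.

APPEND 50: p_0 = 50·1 + 0 = 50, q_0 = 50·0 + 1 = 1 → 50/1
APPEND 47: p_1 = 47·50 + 1 = 2351, q_1 = 47·1 + 0 = 47 → 2351/47
APPEND 31: p_2 = 31·2351 + 50 = 72931, q_2 = 31·47 + 1 = 1458 → 72931/1458
APPEND 34: p_3 = 34·72931 + 2351 = 2482005, q_3 = 34·1458 + 47 = 49619 → 2482005/49619
APPEND 9: p_4 = 9·2482005 + 72931 = 22410976, q_4 = 9·49619 + 1458 = 448029 → 22410976/448029

50/1
2351/47
72931/1458
2482005/49619
22410976/448029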